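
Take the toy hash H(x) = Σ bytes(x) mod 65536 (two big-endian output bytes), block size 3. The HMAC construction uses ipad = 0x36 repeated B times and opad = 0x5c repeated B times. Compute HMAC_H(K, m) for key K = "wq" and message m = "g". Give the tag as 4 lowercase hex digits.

00da

Key "wq" = 77 71 is 2 bytes ≤ B = 3; zero-pad to 3 bytes: K' = 77 71 00.
K' ⊕ ipad = 41 47 36.  K' ⊕ opad = 2b 2d 5c.
Inner input = (K'⊕ipad) ∥ m = 41 47 36 ∥ 67.
Inner hash: sum = 65+71+54+103 = 293 → 01 25.
Outer input = (K'⊕opad) ∥ inner = 2b 2d 5c ∥ 01 25.
Outer hash (tag): sum = 43+45+92+1+37 = 218 → 00 da.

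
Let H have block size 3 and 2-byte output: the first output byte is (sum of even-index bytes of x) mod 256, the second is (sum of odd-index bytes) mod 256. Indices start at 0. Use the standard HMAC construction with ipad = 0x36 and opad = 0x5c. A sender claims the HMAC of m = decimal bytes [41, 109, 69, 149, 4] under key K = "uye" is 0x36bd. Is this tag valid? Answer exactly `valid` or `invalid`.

Key "uye" = 75 79 65 is exactly B = 3 bytes: K' = 75 79 65.
K' ⊕ ipad = 43 4f 53; K' ⊕ opad = 29 25 39.
Inner hash: even-index sum = 408 mod 256 = 152; odd-index sum = 193 mod 256 = 193 → 98 c1.
Outer hash (recomputed tag): even-index sum = 291 mod 256 = 35; odd-index sum = 189 mod 256 = 189 → 23 bd.
Recomputed tag = 23bd; claimed = 36bd → mismatch.

invalid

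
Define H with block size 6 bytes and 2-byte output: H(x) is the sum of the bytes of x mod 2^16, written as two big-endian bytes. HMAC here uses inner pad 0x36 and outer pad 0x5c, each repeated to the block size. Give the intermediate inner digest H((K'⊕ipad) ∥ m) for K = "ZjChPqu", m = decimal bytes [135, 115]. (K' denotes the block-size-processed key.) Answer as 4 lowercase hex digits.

0299

Key "ZjChPqu" = 5a 6a 43 68 50 71 75 is 7 bytes > B = 6, so hash it first: H(key) = 02 a5, then zero-pad to 6 bytes: K' = 02 a5 00 00 00 00.
K' ⊕ ipad = 34 93 36 36 36 36.
Inner input = 34 93 36 36 36 36 ∥ 87 73.
Inner hash: sum = 52+147+54+54+54+54+135+115 = 665 → 02 99.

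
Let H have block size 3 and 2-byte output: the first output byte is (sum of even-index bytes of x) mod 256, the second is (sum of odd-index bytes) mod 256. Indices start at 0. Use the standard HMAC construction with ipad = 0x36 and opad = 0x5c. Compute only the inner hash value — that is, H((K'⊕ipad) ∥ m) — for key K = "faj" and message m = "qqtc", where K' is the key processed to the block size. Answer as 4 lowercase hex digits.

803c

Key "faj" = 66 61 6a is exactly B = 3 bytes: K' = 66 61 6a.
K' ⊕ ipad = 50 57 5c.
Inner input = 50 57 5c ∥ 71 71 74 63.
Inner hash: even-index sum = 384 mod 256 = 128; odd-index sum = 316 mod 256 = 60 → 80 3c.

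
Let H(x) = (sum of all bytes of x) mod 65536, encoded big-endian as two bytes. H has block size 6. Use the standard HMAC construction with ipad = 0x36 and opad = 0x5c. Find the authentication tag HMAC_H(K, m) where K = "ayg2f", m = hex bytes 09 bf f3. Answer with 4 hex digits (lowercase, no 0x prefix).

Key "ayg2f" = 61 79 67 32 66 is 5 bytes ≤ B = 6; zero-pad to 6 bytes: K' = 61 79 67 32 66 00.
K' ⊕ ipad = 57 4f 51 04 50 36.  K' ⊕ opad = 3d 25 3b 6e 3a 5c.
Inner input = (K'⊕ipad) ∥ m = 57 4f 51 04 50 36 ∥ 09 bf f3.
Inner hash: sum = 87+79+81+4+80+54+9+191+243 = 828 → 03 3c.
Outer input = (K'⊕opad) ∥ inner = 3d 25 3b 6e 3a 5c ∥ 03 3c.
Outer hash (tag): sum = 61+37+59+110+58+92+3+60 = 480 → 01 e0.

01e0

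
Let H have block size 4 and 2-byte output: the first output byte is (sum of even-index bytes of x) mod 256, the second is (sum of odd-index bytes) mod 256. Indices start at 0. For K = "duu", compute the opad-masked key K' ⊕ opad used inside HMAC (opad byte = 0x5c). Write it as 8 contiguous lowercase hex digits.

Key "duu" = 64 75 75 is 3 bytes ≤ B = 4; zero-pad to 4 bytes: K' = 64 75 75 00.
XOR each byte with 0x5c: 64⊕5c=38, 75⊕5c=29, 75⊕5c=29, 00⊕5c=5c.

3829295c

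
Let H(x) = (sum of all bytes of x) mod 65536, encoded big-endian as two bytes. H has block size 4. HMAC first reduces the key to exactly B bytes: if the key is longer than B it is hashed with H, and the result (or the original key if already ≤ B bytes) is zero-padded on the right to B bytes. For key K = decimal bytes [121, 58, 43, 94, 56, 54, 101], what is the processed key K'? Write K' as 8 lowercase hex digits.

020f0000

|K| = 7 > B = 4, so first hash the key.
H(K): sum = 121+58+43+94+56+54+101 = 527 → 02 0f.
Zero-pad H(K) = 02 0f to 4 bytes: K' = 02 0f 00 00.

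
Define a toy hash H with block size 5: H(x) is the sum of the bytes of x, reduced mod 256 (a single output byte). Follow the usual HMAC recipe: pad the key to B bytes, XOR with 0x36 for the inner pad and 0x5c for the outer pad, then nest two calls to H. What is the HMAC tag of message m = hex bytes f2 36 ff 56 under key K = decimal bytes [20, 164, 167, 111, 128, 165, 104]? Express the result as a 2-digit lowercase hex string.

Key decimal bytes [20, 164, 167, 111, 128, 165, 104] = 14 a4 a7 6f 80 a5 68 is 7 bytes > B = 5, so hash it first: H(key) = 5b, then zero-pad to 5 bytes: K' = 5b 00 00 00 00.
K' ⊕ ipad = 6d 36 36 36 36.  K' ⊕ opad = 07 5c 5c 5c 5c.
Inner input = (K'⊕ipad) ∥ m = 6d 36 36 36 36 ∥ f2 36 ff 56.
Inner hash: sum = 109+54+54+54+54+242+54+255+86 = 962; mod 256 = 194 → c2.
Outer input = (K'⊕opad) ∥ inner = 07 5c 5c 5c 5c ∥ c2.
Outer hash (tag): sum = 7+92+92+92+92+194 = 569; mod 256 = 57 → 39.

39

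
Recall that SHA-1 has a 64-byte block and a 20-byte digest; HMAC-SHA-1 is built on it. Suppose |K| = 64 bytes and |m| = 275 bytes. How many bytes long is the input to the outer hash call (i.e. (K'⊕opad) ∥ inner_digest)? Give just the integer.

84

Key is 64 ≤ 64 bytes, zero-padded: |K'| = 64.
Outer input = (K'⊕opad) ∥ H(inner) → 64 + 20 = 84 bytes.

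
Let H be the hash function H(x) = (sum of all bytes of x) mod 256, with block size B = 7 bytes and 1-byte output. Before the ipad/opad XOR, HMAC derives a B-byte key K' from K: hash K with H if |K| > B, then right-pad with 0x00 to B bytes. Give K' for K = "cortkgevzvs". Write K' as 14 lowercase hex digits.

c8000000000000

|K| = 11 > B = 7, so first hash the key.
H(K): sum = 99+111+114+116+107+103+101+118+122+118+115 = 1224; mod 256 = 200 → c8.
Zero-pad H(K) = c8 to 7 bytes: K' = c8 00 00 00 00 00 00.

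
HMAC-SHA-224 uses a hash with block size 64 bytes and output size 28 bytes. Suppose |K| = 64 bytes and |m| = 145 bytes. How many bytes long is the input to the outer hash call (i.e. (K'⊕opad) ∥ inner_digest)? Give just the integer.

Key is 64 ≤ 64 bytes, zero-padded: |K'| = 64.
Outer input = (K'⊕opad) ∥ H(inner) → 64 + 28 = 92 bytes.

92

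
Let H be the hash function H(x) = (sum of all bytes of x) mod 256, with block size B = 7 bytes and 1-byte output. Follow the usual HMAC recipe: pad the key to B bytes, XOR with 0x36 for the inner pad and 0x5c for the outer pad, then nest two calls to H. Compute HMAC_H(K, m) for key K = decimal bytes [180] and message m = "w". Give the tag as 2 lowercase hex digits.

Key decimal bytes [180] = b4 is 1 byte ≤ B = 7; zero-pad to 7 bytes: K' = b4 00 00 00 00 00 00.
K' ⊕ ipad = 82 36 36 36 36 36 36.  K' ⊕ opad = e8 5c 5c 5c 5c 5c 5c.
Inner input = (K'⊕ipad) ∥ m = 82 36 36 36 36 36 36 ∥ 77.
Inner hash: sum = 130+54+54+54+54+54+54+119 = 573; mod 256 = 61 → 3d.
Outer input = (K'⊕opad) ∥ inner = e8 5c 5c 5c 5c 5c 5c ∥ 3d.
Outer hash (tag): sum = 232+92+92+92+92+92+92+61 = 845; mod 256 = 77 → 4d.

4d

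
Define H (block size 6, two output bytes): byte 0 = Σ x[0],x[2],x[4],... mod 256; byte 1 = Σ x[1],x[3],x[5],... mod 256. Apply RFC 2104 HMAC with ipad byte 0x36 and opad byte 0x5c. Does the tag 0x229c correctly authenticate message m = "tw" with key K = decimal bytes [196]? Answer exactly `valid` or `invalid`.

Key decimal bytes [196] = c4 is 1 byte ≤ B = 6; zero-pad to 6 bytes: K' = c4 00 00 00 00 00.
K' ⊕ ipad = f2 36 36 36 36 36; K' ⊕ opad = 98 5c 5c 5c 5c 5c.
Inner hash: even-index sum = 466 mod 256 = 210; odd-index sum = 281 mod 256 = 25 → d2 19.
Outer hash (recomputed tag): even-index sum = 546 mod 256 = 34; odd-index sum = 301 mod 256 = 45 → 22 2d.
Recomputed tag = 222d; claimed = 229c → mismatch.

invalid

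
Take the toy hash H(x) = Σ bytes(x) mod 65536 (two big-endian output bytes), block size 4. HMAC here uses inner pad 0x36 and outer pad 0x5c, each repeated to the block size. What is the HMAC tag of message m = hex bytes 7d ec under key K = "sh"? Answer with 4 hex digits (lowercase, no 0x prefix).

Key "sh" = 73 68 is 2 bytes ≤ B = 4; zero-pad to 4 bytes: K' = 73 68 00 00.
K' ⊕ ipad = 45 5e 36 36.  K' ⊕ opad = 2f 34 5c 5c.
Inner input = (K'⊕ipad) ∥ m = 45 5e 36 36 ∥ 7d ec.
Inner hash: sum = 69+94+54+54+125+236 = 632 → 02 78.
Outer input = (K'⊕opad) ∥ inner = 2f 34 5c 5c ∥ 02 78.
Outer hash (tag): sum = 47+52+92+92+2+120 = 405 → 01 95.

0195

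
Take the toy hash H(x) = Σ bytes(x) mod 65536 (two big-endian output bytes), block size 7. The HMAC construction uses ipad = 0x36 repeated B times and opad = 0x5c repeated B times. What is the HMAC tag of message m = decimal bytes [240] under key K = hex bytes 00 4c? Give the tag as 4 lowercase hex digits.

Key hex bytes 00 4c is 2 bytes ≤ B = 7; zero-pad to 7 bytes: K' = 00 4c 00 00 00 00 00.
K' ⊕ ipad = 36 7a 36 36 36 36 36.  K' ⊕ opad = 5c 10 5c 5c 5c 5c 5c.
Inner input = (K'⊕ipad) ∥ m = 36 7a 36 36 36 36 36 ∥ f0.
Inner hash: sum = 54+122+54+54+54+54+54+240 = 686 → 02 ae.
Outer input = (K'⊕opad) ∥ inner = 5c 10 5c 5c 5c 5c 5c ∥ 02 ae.
Outer hash (tag): sum = 92+16+92+92+92+92+92+2+174 = 744 → 02 e8.

02e8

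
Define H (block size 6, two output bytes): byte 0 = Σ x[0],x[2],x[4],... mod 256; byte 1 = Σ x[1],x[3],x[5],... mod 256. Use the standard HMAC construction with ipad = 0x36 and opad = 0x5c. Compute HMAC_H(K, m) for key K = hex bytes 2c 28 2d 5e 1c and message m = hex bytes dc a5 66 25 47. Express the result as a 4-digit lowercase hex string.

Key hex bytes 2c 28 2d 5e 1c is 5 bytes ≤ B = 6; zero-pad to 6 bytes: K' = 2c 28 2d 5e 1c 00.
K' ⊕ ipad = 1a 1e 1b 68 2a 36.  K' ⊕ opad = 70 74 71 02 40 5c.
Inner input = (K'⊕ipad) ∥ m = 1a 1e 1b 68 2a 36 ∥ dc a5 66 25 47.
Inner hash: even-index sum = 488 mod 256 = 232; odd-index sum = 390 mod 256 = 134 → e8 86.
Outer input = (K'⊕opad) ∥ inner = 70 74 71 02 40 5c ∥ e8 86.
Outer hash (tag): even-index sum = 521 mod 256 = 9; odd-index sum = 344 mod 256 = 88 → 09 58.

0958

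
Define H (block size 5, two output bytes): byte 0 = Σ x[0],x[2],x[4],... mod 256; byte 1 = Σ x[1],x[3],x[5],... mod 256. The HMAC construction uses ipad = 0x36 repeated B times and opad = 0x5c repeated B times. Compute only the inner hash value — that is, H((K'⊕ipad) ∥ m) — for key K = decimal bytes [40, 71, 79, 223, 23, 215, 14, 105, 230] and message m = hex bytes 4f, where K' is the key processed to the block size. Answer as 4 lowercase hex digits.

Key decimal bytes [40, 71, 79, 223, 23, 215, 14, 105, 230] = 28 47 4f df 17 d7 0e 69 e6 is 9 bytes > B = 5, so hash it first: H(key) = 82 66, then zero-pad to 5 bytes: K' = 82 66 00 00 00.
K' ⊕ ipad = b4 50 36 36 36.
Inner input = b4 50 36 36 36 ∥ 4f.
Inner hash: even-index sum = 288 mod 256 = 32; odd-index sum = 213 mod 256 = 213 → 20 d5.

20d5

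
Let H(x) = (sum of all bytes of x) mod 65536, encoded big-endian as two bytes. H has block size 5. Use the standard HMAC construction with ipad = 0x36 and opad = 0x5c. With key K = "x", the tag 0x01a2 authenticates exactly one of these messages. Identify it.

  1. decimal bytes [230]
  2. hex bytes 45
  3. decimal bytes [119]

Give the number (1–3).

1

Key "x" = 78 is 1 byte ≤ B = 5; zero-pad to 5 bytes: K' = 78 00 00 00 00.
K' ⊕ ipad = 4e 36 36 36 36; K' ⊕ opad = 24 5c 5c 5c 5c.
m1: inner = H(4e 36 36 36 36 e6) = 02 0c; tag = H(24 5c 5c 5c 5c 02 0c) = 01a2 ← matches
m2: inner = H(4e 36 36 36 36 45) = 01 6b; tag = H(24 5c 5c 5c 5c 01 6b) = 0200
m3: inner = H(4e 36 36 36 36 77) = 01 9d; tag = H(24 5c 5c 5c 5c 01 9d) = 0232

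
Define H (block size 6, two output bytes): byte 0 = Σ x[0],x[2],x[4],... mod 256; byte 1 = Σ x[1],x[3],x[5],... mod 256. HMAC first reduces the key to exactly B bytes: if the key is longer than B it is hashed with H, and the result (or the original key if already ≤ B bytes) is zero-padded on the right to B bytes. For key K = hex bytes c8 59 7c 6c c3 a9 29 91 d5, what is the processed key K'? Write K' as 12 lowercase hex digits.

05ff00000000

|K| = 9 > B = 6, so first hash the key.
H(K): even-index sum = 773 mod 256 = 5; odd-index sum = 511 mod 256 = 255 → 05 ff.
Zero-pad H(K) = 05 ff to 6 bytes: K' = 05 ff 00 00 00 00.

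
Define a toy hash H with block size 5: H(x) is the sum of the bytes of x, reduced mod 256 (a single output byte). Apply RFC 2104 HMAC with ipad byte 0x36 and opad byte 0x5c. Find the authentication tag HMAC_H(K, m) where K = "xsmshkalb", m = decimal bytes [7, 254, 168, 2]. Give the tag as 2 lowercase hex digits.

Key "xsmshkalb" = 78 73 6d 73 68 6b 61 6c 62 is 9 bytes > B = 5, so hash it first: H(key) = cd, then zero-pad to 5 bytes: K' = cd 00 00 00 00.
K' ⊕ ipad = fb 36 36 36 36.  K' ⊕ opad = 91 5c 5c 5c 5c.
Inner input = (K'⊕ipad) ∥ m = fb 36 36 36 36 ∥ 07 fe a8 02.
Inner hash: sum = 251+54+54+54+54+7+254+168+2 = 898; mod 256 = 130 → 82.
Outer input = (K'⊕opad) ∥ inner = 91 5c 5c 5c 5c ∥ 82.
Outer hash (tag): sum = 145+92+92+92+92+130 = 643; mod 256 = 131 → 83.

83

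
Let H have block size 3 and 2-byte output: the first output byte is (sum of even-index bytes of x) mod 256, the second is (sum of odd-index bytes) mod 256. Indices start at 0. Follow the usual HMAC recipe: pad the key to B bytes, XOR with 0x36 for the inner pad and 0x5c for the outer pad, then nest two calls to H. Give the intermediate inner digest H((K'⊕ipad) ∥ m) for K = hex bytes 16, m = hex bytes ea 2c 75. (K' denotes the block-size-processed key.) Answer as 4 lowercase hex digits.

8295

Key hex bytes 16 is 1 byte ≤ B = 3; zero-pad to 3 bytes: K' = 16 00 00.
K' ⊕ ipad = 20 36 36.
Inner input = 20 36 36 ∥ ea 2c 75.
Inner hash: even-index sum = 130 mod 256 = 130; odd-index sum = 405 mod 256 = 149 → 82 95.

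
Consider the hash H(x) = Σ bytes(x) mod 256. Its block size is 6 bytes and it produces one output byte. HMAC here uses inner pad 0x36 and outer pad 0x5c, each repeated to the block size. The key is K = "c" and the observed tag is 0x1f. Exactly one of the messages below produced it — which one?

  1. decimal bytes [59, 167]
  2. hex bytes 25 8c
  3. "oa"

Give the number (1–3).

2

Key "c" = 63 is 1 byte ≤ B = 6; zero-pad to 6 bytes: K' = 63 00 00 00 00 00.
K' ⊕ ipad = 55 36 36 36 36 36; K' ⊕ opad = 3f 5c 5c 5c 5c 5c.
m1: inner = H(55 36 36 36 36 36 3b a7) = 45; tag = H(3f 5c 5c 5c 5c 5c 45) = 50
m2: inner = H(55 36 36 36 36 36 25 8c) = 14; tag = H(3f 5c 5c 5c 5c 5c 14) = 1f ← matches
m3: inner = H(55 36 36 36 36 36 6f 61) = 33; tag = H(3f 5c 5c 5c 5c 5c 33) = 3e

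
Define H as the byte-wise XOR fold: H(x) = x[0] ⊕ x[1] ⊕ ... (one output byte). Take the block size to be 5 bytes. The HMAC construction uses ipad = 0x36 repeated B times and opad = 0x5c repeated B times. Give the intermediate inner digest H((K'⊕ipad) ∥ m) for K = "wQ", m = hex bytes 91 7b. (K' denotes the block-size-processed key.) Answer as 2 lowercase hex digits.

Key "wQ" = 77 51 is 2 bytes ≤ B = 5; zero-pad to 5 bytes: K' = 77 51 00 00 00.
K' ⊕ ipad = 41 67 36 36 36.
Inner input = 41 67 36 36 36 ∥ 91 7b.
Inner hash: XOR 41⊕67⊕36⊕36⊕36⊕91⊕7b = fa.

fa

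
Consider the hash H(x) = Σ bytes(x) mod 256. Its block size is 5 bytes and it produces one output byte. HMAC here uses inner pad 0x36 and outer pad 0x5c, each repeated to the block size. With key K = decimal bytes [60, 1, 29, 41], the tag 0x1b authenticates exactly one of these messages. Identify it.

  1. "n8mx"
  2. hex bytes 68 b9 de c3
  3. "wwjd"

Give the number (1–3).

Key decimal bytes [60, 1, 29, 41] = 3c 01 1d 29 is 4 bytes ≤ B = 5; zero-pad to 5 bytes: K' = 3c 01 1d 29 00.
K' ⊕ ipad = 0a 37 2b 1f 36; K' ⊕ opad = 60 5d 41 75 5c.
m1: inner = H(0a 37 2b 1f 36 6e 38 6d 78) = 4c; tag = H(60 5d 41 75 5c 4c) = 1b ← matches
m2: inner = H(0a 37 2b 1f 36 68 b9 de c3) = 83; tag = H(60 5d 41 75 5c 83) = 52
m3: inner = H(0a 37 2b 1f 36 77 77 6a 64) = 7d; tag = H(60 5d 41 75 5c 7d) = 4c

1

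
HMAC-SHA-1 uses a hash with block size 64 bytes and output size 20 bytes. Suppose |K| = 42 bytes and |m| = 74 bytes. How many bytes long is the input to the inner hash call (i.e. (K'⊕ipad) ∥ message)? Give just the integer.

138

Key is 42 ≤ 64 bytes, zero-padded: |K'| = 64.
Inner input = (K'⊕ipad) ∥ m → 64 + 74 = 138 bytes.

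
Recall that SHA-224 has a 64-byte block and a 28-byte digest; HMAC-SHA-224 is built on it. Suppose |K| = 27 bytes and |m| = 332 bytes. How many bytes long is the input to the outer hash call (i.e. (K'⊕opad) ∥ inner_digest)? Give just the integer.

92

Key is 27 ≤ 64 bytes, zero-padded: |K'| = 64.
Outer input = (K'⊕opad) ∥ H(inner) → 64 + 28 = 92 bytes.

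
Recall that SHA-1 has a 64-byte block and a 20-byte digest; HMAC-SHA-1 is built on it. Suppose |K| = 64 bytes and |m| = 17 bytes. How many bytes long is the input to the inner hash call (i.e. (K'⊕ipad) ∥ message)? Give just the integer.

Key is 64 ≤ 64 bytes, zero-padded: |K'| = 64.
Inner input = (K'⊕ipad) ∥ m → 64 + 17 = 81 bytes.

81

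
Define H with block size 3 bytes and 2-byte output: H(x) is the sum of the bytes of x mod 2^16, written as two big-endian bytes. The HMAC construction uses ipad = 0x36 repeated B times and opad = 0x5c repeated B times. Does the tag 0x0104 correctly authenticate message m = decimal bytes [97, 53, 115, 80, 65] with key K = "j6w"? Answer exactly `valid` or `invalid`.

valid

Key "j6w" = 6a 36 77 is exactly B = 3 bytes: K' = 6a 36 77.
K' ⊕ ipad = 5c 00 41; K' ⊕ opad = 36 6a 2b.
Inner hash: sum = 92+0+65+97+53+115+80+65 = 567 → 02 37.
Outer hash (recomputed tag): sum = 54+106+43+2+55 = 260 → 01 04.
Recomputed tag = 0104; claimed = 0104 → match.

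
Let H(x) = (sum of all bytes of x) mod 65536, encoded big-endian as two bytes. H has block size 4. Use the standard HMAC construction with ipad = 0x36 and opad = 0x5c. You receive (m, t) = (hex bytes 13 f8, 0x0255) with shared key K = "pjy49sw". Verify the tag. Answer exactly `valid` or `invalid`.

Key "pjy49sw" = 70 6a 79 34 39 73 77 is 7 bytes > B = 4, so hash it first: H(key) = 02 aa, then zero-pad to 4 bytes: K' = 02 aa 00 00.
K' ⊕ ipad = 34 9c 36 36; K' ⊕ opad = 5e f6 5c 5c.
Inner hash: sum = 52+156+54+54+19+248 = 583 → 02 47.
Outer hash (recomputed tag): sum = 94+246+92+92+2+71 = 597 → 02 55.
Recomputed tag = 0255; claimed = 0255 → match.

valid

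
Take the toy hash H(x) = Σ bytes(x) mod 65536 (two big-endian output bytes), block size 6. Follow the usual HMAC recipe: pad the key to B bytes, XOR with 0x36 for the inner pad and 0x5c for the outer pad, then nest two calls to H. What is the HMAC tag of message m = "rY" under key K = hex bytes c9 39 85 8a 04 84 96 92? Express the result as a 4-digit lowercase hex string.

Key hex bytes c9 39 85 8a 04 84 96 92 is 8 bytes > B = 6, so hash it first: H(key) = 03 c1, then zero-pad to 6 bytes: K' = 03 c1 00 00 00 00.
K' ⊕ ipad = 35 f7 36 36 36 36.  K' ⊕ opad = 5f 9d 5c 5c 5c 5c.
Inner input = (K'⊕ipad) ∥ m = 35 f7 36 36 36 36 ∥ 72 59.
Inner hash: sum = 53+247+54+54+54+54+114+89 = 719 → 02 cf.
Outer input = (K'⊕opad) ∥ inner = 5f 9d 5c 5c 5c 5c ∥ 02 cf.
Outer hash (tag): sum = 95+157+92+92+92+92+2+207 = 829 → 03 3d.

033d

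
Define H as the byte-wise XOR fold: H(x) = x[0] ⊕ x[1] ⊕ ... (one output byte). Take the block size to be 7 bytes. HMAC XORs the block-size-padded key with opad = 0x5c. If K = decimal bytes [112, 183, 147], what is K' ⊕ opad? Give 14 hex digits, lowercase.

2cebcf5c5c5c5c

Key decimal bytes [112, 183, 147] = 70 b7 93 is 3 bytes ≤ B = 7; zero-pad to 7 bytes: K' = 70 b7 93 00 00 00 00.
XOR each byte with 0x5c: 70⊕5c=2c, b7⊕5c=eb, 93⊕5c=cf, 00⊕5c=5c, 00⊕5c=5c, 00⊕5c=5c, 00⊕5c=5c.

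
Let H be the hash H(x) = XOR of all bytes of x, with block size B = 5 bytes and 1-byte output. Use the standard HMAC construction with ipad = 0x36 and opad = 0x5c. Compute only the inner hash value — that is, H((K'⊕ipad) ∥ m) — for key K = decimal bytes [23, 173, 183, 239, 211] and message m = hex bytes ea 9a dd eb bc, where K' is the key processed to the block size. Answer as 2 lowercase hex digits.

fd

Key decimal bytes [23, 173, 183, 239, 211] = 17 ad b7 ef d3 is exactly B = 5 bytes: K' = 17 ad b7 ef d3.
K' ⊕ ipad = 21 9b 81 d9 e5.
Inner input = 21 9b 81 d9 e5 ∥ ea 9a dd eb bc.
Inner hash: XOR 21⊕9b⊕81⊕d9⊕e5⊕ea⊕9a⊕dd⊕eb⊕bc = fd.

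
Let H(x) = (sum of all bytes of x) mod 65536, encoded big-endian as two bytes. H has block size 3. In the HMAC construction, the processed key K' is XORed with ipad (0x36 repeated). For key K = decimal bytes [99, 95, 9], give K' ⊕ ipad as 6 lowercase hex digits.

55693f

Key decimal bytes [99, 95, 9] = 63 5f 09 is exactly B = 3 bytes: K' = 63 5f 09.
XOR each byte with 0x36: 63⊕36=55, 5f⊕36=69, 09⊕36=3f.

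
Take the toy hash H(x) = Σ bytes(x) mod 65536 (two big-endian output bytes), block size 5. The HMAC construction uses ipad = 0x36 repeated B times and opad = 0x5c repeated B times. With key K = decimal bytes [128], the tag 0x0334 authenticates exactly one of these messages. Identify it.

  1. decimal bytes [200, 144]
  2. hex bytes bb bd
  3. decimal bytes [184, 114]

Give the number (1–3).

1

Key decimal bytes [128] = 80 is 1 byte ≤ B = 5; zero-pad to 5 bytes: K' = 80 00 00 00 00.
K' ⊕ ipad = b6 36 36 36 36; K' ⊕ opad = dc 5c 5c 5c 5c.
m1: inner = H(b6 36 36 36 36 c8 90) = 02 e6; tag = H(dc 5c 5c 5c 5c 02 e6) = 0334 ← matches
m2: inner = H(b6 36 36 36 36 bb bd) = 03 06; tag = H(dc 5c 5c 5c 5c 03 06) = 0255
m3: inner = H(b6 36 36 36 36 b8 72) = 02 b8; tag = H(dc 5c 5c 5c 5c 02 b8) = 0306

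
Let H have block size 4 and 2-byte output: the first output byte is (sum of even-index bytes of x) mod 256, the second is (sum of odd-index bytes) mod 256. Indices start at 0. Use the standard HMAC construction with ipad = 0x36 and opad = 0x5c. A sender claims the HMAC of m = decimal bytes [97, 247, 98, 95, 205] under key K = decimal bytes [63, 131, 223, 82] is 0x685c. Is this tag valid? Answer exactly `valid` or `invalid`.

valid

Key decimal bytes [63, 131, 223, 82] = 3f 83 df 52 is exactly B = 4 bytes: K' = 3f 83 df 52.
K' ⊕ ipad = 09 b5 e9 64; K' ⊕ opad = 63 df 83 0e.
Inner hash: even-index sum = 642 mod 256 = 130; odd-index sum = 623 mod 256 = 111 → 82 6f.
Outer hash (recomputed tag): even-index sum = 360 mod 256 = 104; odd-index sum = 348 mod 256 = 92 → 68 5c.
Recomputed tag = 685c; claimed = 685c → match.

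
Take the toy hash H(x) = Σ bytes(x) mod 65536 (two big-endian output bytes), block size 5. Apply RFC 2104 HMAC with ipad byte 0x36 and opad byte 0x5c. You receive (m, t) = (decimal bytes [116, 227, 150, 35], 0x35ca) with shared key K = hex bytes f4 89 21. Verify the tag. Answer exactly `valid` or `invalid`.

Key hex bytes f4 89 21 is 3 bytes ≤ B = 5; zero-pad to 5 bytes: K' = f4 89 21 00 00.
K' ⊕ ipad = c2 bf 17 36 36; K' ⊕ opad = a8 d5 7d 5c 5c.
Inner hash: sum = 194+191+23+54+54+116+227+150+35 = 1044 → 04 14.
Outer hash (recomputed tag): sum = 168+213+125+92+92+4+20 = 714 → 02 ca.
Recomputed tag = 02ca; claimed = 35ca → mismatch.

invalid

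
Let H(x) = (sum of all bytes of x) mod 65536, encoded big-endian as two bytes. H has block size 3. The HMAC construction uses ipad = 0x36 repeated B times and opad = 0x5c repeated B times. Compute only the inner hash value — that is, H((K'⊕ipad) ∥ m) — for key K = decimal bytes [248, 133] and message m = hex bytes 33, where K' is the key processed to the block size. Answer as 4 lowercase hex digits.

01ea

Key decimal bytes [248, 133] = f8 85 is 2 bytes ≤ B = 3; zero-pad to 3 bytes: K' = f8 85 00.
K' ⊕ ipad = ce b3 36.
Inner input = ce b3 36 ∥ 33.
Inner hash: sum = 206+179+54+51 = 490 → 01 ea.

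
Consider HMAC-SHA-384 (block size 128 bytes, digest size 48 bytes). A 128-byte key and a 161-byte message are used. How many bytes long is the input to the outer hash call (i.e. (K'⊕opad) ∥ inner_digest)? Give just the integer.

Key is 128 ≤ 128 bytes, zero-padded: |K'| = 128.
Outer input = (K'⊕opad) ∥ H(inner) → 128 + 48 = 176 bytes.

176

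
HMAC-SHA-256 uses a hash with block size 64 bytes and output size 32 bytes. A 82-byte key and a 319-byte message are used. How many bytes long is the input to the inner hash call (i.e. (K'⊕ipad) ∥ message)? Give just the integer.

383

Key is 82 > 64 bytes, so it is hashed to 32 bytes then zero-padded to 64: |K'| = 64.
Inner input = (K'⊕ipad) ∥ m → 64 + 319 = 383 bytes.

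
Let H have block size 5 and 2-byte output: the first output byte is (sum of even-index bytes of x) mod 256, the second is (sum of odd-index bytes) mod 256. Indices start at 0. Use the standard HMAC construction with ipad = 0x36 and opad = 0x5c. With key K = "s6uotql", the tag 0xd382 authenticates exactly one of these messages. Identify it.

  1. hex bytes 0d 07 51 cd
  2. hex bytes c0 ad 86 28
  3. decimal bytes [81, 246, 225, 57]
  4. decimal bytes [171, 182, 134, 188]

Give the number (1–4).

Key "s6uotql" = 73 36 75 6f 74 71 6c is 7 bytes > B = 5, so hash it first: H(key) = c8 16, then zero-pad to 5 bytes: K' = c8 16 00 00 00.
K' ⊕ ipad = fe 20 36 36 36; K' ⊕ opad = 94 4a 5c 5c 5c.
m1: inner = H(fe 20 36 36 36 0d 07 51 cd) = 3e b4; tag = H(94 4a 5c 5c 5c 3e b4) = 00e4
m2: inner = H(fe 20 36 36 36 c0 ad 86 28) = 3f 9c; tag = H(94 4a 5c 5c 5c 3f 9c) = e8e5
m3: inner = H(fe 20 36 36 36 51 f6 e1 39) = 99 88; tag = H(94 4a 5c 5c 5c 99 88) = d43f
m4: inner = H(fe 20 36 36 36 ab b6 86 bc) = dc 87; tag = H(94 4a 5c 5c 5c dc 87) = d382 ← matches

4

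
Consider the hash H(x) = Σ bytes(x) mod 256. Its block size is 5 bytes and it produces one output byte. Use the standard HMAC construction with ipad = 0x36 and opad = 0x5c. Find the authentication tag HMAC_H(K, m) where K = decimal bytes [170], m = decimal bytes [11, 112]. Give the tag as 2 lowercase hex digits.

Key decimal bytes [170] = aa is 1 byte ≤ B = 5; zero-pad to 5 bytes: K' = aa 00 00 00 00.
K' ⊕ ipad = 9c 36 36 36 36.  K' ⊕ opad = f6 5c 5c 5c 5c.
Inner input = (K'⊕ipad) ∥ m = 9c 36 36 36 36 ∥ 0b 70.
Inner hash: sum = 156+54+54+54+54+11+112 = 495; mod 256 = 239 → ef.
Outer input = (K'⊕opad) ∥ inner = f6 5c 5c 5c 5c ∥ ef.
Outer hash (tag): sum = 246+92+92+92+92+239 = 853; mod 256 = 85 → 55.

55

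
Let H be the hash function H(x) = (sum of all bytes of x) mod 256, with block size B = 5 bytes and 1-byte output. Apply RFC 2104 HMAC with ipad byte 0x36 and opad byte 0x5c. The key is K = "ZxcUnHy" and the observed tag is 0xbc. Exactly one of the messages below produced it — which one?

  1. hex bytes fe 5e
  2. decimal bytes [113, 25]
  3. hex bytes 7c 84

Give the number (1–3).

3

Key "ZxcUnHy" = 5a 78 63 55 6e 48 79 is 7 bytes > B = 5, so hash it first: H(key) = b9, then zero-pad to 5 bytes: K' = b9 00 00 00 00.
K' ⊕ ipad = 8f 36 36 36 36; K' ⊕ opad = e5 5c 5c 5c 5c.
m1: inner = H(8f 36 36 36 36 fe 5e) = c3; tag = H(e5 5c 5c 5c 5c c3) = 18
m2: inner = H(8f 36 36 36 36 71 19) = f1; tag = H(e5 5c 5c 5c 5c f1) = 46
m3: inner = H(8f 36 36 36 36 7c 84) = 67; tag = H(e5 5c 5c 5c 5c 67) = bc ← matches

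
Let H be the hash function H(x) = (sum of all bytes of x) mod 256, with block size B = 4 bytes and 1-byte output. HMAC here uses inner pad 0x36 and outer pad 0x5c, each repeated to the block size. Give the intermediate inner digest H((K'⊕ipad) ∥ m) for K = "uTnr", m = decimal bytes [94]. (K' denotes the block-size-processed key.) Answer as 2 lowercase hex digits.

Key "uTnr" = 75 54 6e 72 is exactly B = 4 bytes: K' = 75 54 6e 72.
K' ⊕ ipad = 43 62 58 44.
Inner input = 43 62 58 44 ∥ 5e.
Inner hash: sum = 67+98+88+68+94 = 415; mod 256 = 159 → 9f.

9f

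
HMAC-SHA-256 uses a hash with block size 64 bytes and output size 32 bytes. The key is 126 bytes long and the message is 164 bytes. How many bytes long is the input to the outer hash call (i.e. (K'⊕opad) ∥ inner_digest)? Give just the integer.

96

Key is 126 > 64 bytes, so it is hashed to 32 bytes then zero-padded to 64: |K'| = 64.
Outer input = (K'⊕opad) ∥ H(inner) → 64 + 32 = 96 bytes.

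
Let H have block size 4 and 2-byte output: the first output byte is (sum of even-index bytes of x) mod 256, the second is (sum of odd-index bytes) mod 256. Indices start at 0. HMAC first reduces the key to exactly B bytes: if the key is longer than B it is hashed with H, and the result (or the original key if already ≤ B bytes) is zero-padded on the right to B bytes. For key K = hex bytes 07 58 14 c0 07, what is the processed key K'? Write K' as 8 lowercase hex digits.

|K| = 5 > B = 4, so first hash the key.
H(K): even-index sum = 34 mod 256 = 34; odd-index sum = 280 mod 256 = 24 → 22 18.
Zero-pad H(K) = 22 18 to 4 bytes: K' = 22 18 00 00.

22180000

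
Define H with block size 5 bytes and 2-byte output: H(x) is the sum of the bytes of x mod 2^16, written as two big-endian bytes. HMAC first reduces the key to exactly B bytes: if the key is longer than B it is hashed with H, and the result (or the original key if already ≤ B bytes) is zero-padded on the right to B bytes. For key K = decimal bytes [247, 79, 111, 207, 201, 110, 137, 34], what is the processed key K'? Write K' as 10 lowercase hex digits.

0466000000

|K| = 8 > B = 5, so first hash the key.
H(K): sum = 247+79+111+207+201+110+137+34 = 1126 → 04 66.
Zero-pad H(K) = 04 66 to 5 bytes: K' = 04 66 00 00 00.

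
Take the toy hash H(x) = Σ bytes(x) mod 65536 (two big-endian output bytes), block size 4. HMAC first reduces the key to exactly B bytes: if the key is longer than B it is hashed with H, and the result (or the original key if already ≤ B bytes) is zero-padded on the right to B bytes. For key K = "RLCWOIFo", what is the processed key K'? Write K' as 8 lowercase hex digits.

02850000

|K| = 8 > B = 4, so first hash the key.
H(K): sum = 82+76+67+87+79+73+70+111 = 645 → 02 85.
Zero-pad H(K) = 02 85 to 4 bytes: K' = 02 85 00 00.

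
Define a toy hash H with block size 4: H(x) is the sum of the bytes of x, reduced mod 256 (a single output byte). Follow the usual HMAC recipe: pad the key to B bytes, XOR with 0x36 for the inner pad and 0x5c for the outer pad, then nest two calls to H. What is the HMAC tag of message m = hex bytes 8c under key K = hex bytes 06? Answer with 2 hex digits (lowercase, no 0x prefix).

Key hex bytes 06 is 1 byte ≤ B = 4; zero-pad to 4 bytes: K' = 06 00 00 00.
K' ⊕ ipad = 30 36 36 36.  K' ⊕ opad = 5a 5c 5c 5c.
Inner input = (K'⊕ipad) ∥ m = 30 36 36 36 ∥ 8c.
Inner hash: sum = 48+54+54+54+140 = 350; mod 256 = 94 → 5e.
Outer input = (K'⊕opad) ∥ inner = 5a 5c 5c 5c ∥ 5e.
Outer hash (tag): sum = 90+92+92+92+94 = 460; mod 256 = 204 → cc.

cc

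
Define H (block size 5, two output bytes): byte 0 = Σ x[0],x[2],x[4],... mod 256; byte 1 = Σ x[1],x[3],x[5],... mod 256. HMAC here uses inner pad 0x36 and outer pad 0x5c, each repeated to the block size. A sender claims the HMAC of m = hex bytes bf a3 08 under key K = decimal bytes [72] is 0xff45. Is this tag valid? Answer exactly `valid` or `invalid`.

valid

Key decimal bytes [72] = 48 is 1 byte ≤ B = 5; zero-pad to 5 bytes: K' = 48 00 00 00 00.
K' ⊕ ipad = 7e 36 36 36 36; K' ⊕ opad = 14 5c 5c 5c 5c.
Inner hash: even-index sum = 397 mod 256 = 141; odd-index sum = 307 mod 256 = 51 → 8d 33.
Outer hash (recomputed tag): even-index sum = 255 mod 256 = 255; odd-index sum = 325 mod 256 = 69 → ff 45.
Recomputed tag = ff45; claimed = ff45 → match.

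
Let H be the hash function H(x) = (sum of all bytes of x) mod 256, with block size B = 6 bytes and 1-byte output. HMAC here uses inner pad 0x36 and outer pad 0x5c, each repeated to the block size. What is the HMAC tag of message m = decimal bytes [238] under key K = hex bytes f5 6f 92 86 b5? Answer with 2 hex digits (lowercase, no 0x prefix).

e0

Key hex bytes f5 6f 92 86 b5 is 5 bytes ≤ B = 6; zero-pad to 6 bytes: K' = f5 6f 92 86 b5 00.
K' ⊕ ipad = c3 59 a4 b0 83 36.  K' ⊕ opad = a9 33 ce da e9 5c.
Inner input = (K'⊕ipad) ∥ m = c3 59 a4 b0 83 36 ∥ ee.
Inner hash: sum = 195+89+164+176+131+54+238 = 1047; mod 256 = 23 → 17.
Outer input = (K'⊕opad) ∥ inner = a9 33 ce da e9 5c ∥ 17.
Outer hash (tag): sum = 169+51+206+218+233+92+23 = 992; mod 256 = 224 → e0.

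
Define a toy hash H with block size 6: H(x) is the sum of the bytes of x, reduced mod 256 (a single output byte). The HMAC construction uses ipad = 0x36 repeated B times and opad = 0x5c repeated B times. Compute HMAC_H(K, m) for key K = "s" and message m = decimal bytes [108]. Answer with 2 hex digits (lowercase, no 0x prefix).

ba

Key "s" = 73 is 1 byte ≤ B = 6; zero-pad to 6 bytes: K' = 73 00 00 00 00 00.
K' ⊕ ipad = 45 36 36 36 36 36.  K' ⊕ opad = 2f 5c 5c 5c 5c 5c.
Inner input = (K'⊕ipad) ∥ m = 45 36 36 36 36 36 ∥ 6c.
Inner hash: sum = 69+54+54+54+54+54+108 = 447; mod 256 = 191 → bf.
Outer input = (K'⊕opad) ∥ inner = 2f 5c 5c 5c 5c 5c ∥ bf.
Outer hash (tag): sum = 47+92+92+92+92+92+191 = 698; mod 256 = 186 → ba.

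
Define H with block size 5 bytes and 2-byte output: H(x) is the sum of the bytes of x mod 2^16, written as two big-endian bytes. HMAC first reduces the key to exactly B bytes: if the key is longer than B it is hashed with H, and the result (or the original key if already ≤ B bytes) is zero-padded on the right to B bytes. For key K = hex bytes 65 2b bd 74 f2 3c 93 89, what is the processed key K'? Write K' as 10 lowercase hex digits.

040b000000

|K| = 8 > B = 5, so first hash the key.
H(K): sum = 101+43+189+116+242+60+147+137 = 1035 → 04 0b.
Zero-pad H(K) = 04 0b to 5 bytes: K' = 04 0b 00 00 00.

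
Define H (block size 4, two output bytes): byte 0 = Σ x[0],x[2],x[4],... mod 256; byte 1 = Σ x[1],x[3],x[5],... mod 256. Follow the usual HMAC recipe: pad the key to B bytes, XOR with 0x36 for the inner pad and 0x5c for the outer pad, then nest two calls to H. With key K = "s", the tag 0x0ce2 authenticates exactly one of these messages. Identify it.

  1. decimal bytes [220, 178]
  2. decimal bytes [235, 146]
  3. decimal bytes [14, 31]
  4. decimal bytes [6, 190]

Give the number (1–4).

Key "s" = 73 is 1 byte ≤ B = 4; zero-pad to 4 bytes: K' = 73 00 00 00.
K' ⊕ ipad = 45 36 36 36; K' ⊕ opad = 2f 5c 5c 5c.
m1: inner = H(45 36 36 36 dc b2) = 57 1e; tag = H(2f 5c 5c 5c 57 1e) = e2d6
m2: inner = H(45 36 36 36 eb 92) = 66 fe; tag = H(2f 5c 5c 5c 66 fe) = f1b6
m3: inner = H(45 36 36 36 0e 1f) = 89 8b; tag = H(2f 5c 5c 5c 89 8b) = 1443
m4: inner = H(45 36 36 36 06 be) = 81 2a; tag = H(2f 5c 5c 5c 81 2a) = 0ce2 ← matches

4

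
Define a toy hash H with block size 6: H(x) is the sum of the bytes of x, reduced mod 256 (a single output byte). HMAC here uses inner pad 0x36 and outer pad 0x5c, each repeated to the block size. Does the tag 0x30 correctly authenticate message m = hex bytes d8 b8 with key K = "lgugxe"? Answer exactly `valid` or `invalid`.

Key "lgugxe" = 6c 67 75 67 78 65 is exactly B = 6 bytes: K' = 6c 67 75 67 78 65.
K' ⊕ ipad = 5a 51 43 51 4e 53; K' ⊕ opad = 30 3b 29 3b 24 39.
Inner hash: sum = 90+81+67+81+78+83+216+184 = 880; mod 256 = 112 → 70.
Outer hash (recomputed tag): sum = 48+59+41+59+36+57+112 = 412; mod 256 = 156 → 9c.
Recomputed tag = 9c; claimed = 30 → mismatch.

invalid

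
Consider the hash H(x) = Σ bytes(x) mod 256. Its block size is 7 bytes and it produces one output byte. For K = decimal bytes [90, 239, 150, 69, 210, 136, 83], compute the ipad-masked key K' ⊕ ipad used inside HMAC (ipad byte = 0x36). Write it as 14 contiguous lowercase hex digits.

Key decimal bytes [90, 239, 150, 69, 210, 136, 83] = 5a ef 96 45 d2 88 53 is exactly B = 7 bytes: K' = 5a ef 96 45 d2 88 53.
XOR each byte with 0x36: 5a⊕36=6c, ef⊕36=d9, 96⊕36=a0, 45⊕36=73, d2⊕36=e4, 88⊕36=be, 53⊕36=65.

6cd9a073e4be65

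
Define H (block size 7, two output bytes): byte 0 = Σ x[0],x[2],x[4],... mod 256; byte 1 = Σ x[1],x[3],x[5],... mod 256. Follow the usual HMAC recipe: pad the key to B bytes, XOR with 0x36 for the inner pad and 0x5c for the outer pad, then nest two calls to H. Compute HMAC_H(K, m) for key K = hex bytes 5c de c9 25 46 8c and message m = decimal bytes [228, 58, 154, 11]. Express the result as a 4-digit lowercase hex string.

3e1f

Key hex bytes 5c de c9 25 46 8c is 6 bytes ≤ B = 7; zero-pad to 7 bytes: K' = 5c de c9 25 46 8c 00.
K' ⊕ ipad = 6a e8 ff 13 70 ba 36.  K' ⊕ opad = 00 82 95 79 1a d0 5c.
Inner input = (K'⊕ipad) ∥ m = 6a e8 ff 13 70 ba 36 ∥ e4 3a 9a 0b.
Inner hash: even-index sum = 596 mod 256 = 84; odd-index sum = 819 mod 256 = 51 → 54 33.
Outer input = (K'⊕opad) ∥ inner = 00 82 95 79 1a d0 5c ∥ 54 33.
Outer hash (tag): even-index sum = 318 mod 256 = 62; odd-index sum = 543 mod 256 = 31 → 3e 1f.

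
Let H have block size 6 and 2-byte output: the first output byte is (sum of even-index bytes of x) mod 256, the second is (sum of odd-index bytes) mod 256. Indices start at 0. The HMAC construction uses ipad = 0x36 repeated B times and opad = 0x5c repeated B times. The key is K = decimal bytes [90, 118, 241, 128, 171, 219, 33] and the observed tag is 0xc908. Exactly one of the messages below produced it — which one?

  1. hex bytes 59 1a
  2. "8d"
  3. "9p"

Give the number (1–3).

Key decimal bytes [90, 118, 241, 128, 171, 219, 33] = 5a 76 f1 80 ab db 21 is 7 bytes > B = 6, so hash it first: H(key) = 17 d1, then zero-pad to 6 bytes: K' = 17 d1 00 00 00 00.
K' ⊕ ipad = 21 e7 36 36 36 36; K' ⊕ opad = 4b 8d 5c 5c 5c 5c.
m1: inner = H(21 e7 36 36 36 36 59 1a) = e6 6d; tag = H(4b 8d 5c 5c 5c 5c e6 6d) = e9b2
m2: inner = H(21 e7 36 36 36 36 38 64) = c5 b7; tag = H(4b 8d 5c 5c 5c 5c c5 b7) = c8fc
m3: inner = H(21 e7 36 36 36 36 39 70) = c6 c3; tag = H(4b 8d 5c 5c 5c 5c c6 c3) = c908 ← matches

3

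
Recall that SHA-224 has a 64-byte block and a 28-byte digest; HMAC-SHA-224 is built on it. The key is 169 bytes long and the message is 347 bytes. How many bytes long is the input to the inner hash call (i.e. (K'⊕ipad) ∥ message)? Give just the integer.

Key is 169 > 64 bytes, so it is hashed to 28 bytes then zero-padded to 64: |K'| = 64.
Inner input = (K'⊕ipad) ∥ m → 64 + 347 = 411 bytes.

411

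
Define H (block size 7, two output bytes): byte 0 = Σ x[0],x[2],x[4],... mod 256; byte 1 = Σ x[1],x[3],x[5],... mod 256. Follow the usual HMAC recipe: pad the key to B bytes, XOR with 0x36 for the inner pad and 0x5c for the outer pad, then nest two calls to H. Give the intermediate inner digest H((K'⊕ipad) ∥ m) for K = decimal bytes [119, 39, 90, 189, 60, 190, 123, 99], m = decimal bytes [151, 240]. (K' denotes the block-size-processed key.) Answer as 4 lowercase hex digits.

5036

Key decimal bytes [119, 39, 90, 189, 60, 190, 123, 99] = 77 27 5a bd 3c be 7b 63 is 8 bytes > B = 7, so hash it first: H(key) = 88 05, then zero-pad to 7 bytes: K' = 88 05 00 00 00 00 00.
K' ⊕ ipad = be 33 36 36 36 36 36.
Inner input = be 33 36 36 36 36 36 ∥ 97 f0.
Inner hash: even-index sum = 592 mod 256 = 80; odd-index sum = 310 mod 256 = 54 → 50 36.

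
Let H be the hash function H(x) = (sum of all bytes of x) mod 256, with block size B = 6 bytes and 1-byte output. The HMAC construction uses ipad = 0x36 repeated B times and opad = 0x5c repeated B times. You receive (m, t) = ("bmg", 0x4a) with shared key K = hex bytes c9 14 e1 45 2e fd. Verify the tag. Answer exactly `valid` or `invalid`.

Key hex bytes c9 14 e1 45 2e fd is exactly B = 6 bytes: K' = c9 14 e1 45 2e fd.
K' ⊕ ipad = ff 22 d7 73 18 cb; K' ⊕ opad = 95 48 bd 19 72 a1.
Inner hash: sum = 255+34+215+115+24+203+98+109+103 = 1156; mod 256 = 132 → 84.
Outer hash (recomputed tag): sum = 149+72+189+25+114+161+132 = 842; mod 256 = 74 → 4a.
Recomputed tag = 4a; claimed = 4a → match.

valid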